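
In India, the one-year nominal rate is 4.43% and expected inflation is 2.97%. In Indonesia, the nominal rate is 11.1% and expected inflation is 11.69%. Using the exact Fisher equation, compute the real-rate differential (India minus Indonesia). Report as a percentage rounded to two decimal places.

1.95%

India: (1 + 0.0443)/(1 + 0.0297) − 1 = 1.4179%
Indonesia: (1 + 0.1110)/(1 + 0.1169) − 1 = -0.5282%
Differential = 1.4179% − (-0.5282%) = 1.9461% → 1.95%.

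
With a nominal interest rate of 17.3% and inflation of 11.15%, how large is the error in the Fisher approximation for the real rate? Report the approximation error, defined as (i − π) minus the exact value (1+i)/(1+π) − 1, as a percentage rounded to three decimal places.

0.617%

Approximate: r ≈ 17.300% − 11.150% = 6.1500%
Exact: (1 + 0.1730)/(1 + 0.1115) − 1 = 5.5331%
Error = 6.1500% − 5.5331% = 0.6169% → 0.617%.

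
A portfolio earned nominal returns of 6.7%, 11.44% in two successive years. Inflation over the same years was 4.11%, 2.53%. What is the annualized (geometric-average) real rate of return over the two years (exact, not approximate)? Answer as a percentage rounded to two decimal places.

5.54%

Compound the nominal returns: 1.0670 × 1.1144 = 1.18906480.
Compound inflation: 1.0411 × 1.0253 = 1.06743983.
Deflate: 1.18906480 / 1.06743983 = 1.11394082.
Annualized real rate = 1.11394082^(1/2) − 1 = 5.5434% → 5.54%.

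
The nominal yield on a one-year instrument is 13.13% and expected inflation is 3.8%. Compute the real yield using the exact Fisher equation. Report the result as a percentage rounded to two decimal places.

8.99%

1 + r = 1.13130 / 1.03800 = 1.089884
r = 1.089884 − 1 = 8.9884%, i.e. 8.99%.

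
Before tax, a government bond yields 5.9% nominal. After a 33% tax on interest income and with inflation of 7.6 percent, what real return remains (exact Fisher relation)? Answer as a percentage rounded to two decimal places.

After-tax nominal return = 5.9% × (1 − 0.33) = 3.9530%.
1 + r = 1.03953 / 1.07600 = 0.966106
After-tax real rate = 0.966106 − 1 → -3.39%.

-3.39%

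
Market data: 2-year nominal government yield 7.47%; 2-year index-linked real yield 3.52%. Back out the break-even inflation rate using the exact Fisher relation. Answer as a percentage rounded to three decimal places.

(1 + π) = (1 + i)/(1 + r) = 1.07470 / 1.03520 = 1.038157
Break-even inflation = 1.038157 − 1 → 3.816%.

3.816%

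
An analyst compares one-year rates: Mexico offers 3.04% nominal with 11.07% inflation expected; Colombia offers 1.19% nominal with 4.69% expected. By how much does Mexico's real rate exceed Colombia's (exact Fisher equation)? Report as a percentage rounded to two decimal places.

Mexico: (1 + 0.0304)/(1 + 0.1107) − 1 = -7.2297%
Colombia: (1 + 0.0119)/(1 + 0.0469) − 1 = -3.3432%
Differential = -7.2297% − (-3.3432%) = -3.8865% → -3.89%.

-3.89%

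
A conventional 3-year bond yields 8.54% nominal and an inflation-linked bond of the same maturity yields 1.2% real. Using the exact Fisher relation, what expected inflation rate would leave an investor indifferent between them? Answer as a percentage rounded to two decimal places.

(1 + π) = (1 + i)/(1 + r) = 1.08540 / 1.01200 = 1.072530
Break-even inflation = 1.072530 − 1 → 7.25%.

7.25%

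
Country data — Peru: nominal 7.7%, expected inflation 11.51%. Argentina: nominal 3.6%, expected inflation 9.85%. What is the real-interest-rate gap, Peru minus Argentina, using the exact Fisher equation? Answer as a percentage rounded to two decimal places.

2.27%

Peru: (1 + 0.0770)/(1 + 0.1151) − 1 = -3.4167%
Argentina: (1 + 0.0360)/(1 + 0.0985) − 1 = -5.6896%
Differential = -3.4167% − (-5.6896%) = 2.2728% → 2.27%.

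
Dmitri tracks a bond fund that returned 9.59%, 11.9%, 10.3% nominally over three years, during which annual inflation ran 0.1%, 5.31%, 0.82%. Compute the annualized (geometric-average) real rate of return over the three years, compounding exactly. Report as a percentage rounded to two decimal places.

8.37%

Nominal growth factor = 1.0959 × 1.1190 × 1.1030 = 1.35262225
Price-level growth factor = 1.0010 × 1.0531 × 1.0082 = 1.06279716
Real growth factor = 1.35262225 / 1.06279716 = 1.27270029
Annualized real rate = 1.27270029^(1/3) − 1 = 8.3699% → 8.37%.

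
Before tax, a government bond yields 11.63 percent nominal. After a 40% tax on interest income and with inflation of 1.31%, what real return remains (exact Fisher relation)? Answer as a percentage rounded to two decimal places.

After-tax nominal return = 11.63% × (1 − 0.4) = 6.9780%.
1 + r = 1.06978 / 1.01310 = 1.055947
After-tax real rate = 1.055947 − 1 → 5.59%.

5.59%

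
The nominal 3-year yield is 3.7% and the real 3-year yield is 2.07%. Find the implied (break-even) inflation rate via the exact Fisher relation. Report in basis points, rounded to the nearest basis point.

(1 + π) = (1 + i)/(1 + r) = 1.03700 / 1.02070 = 1.015969
Break-even inflation = 1.015969 − 1 → 160 basis points.

160 basis points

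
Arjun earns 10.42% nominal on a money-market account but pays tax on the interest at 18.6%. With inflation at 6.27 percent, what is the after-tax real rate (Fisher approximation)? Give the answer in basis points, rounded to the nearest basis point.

After-tax nominal return = 10.42% × (1 − 0.186) = 8.48188%.
r ≈ 8.48188% − 6.27% → 221 basis points.

221 basis points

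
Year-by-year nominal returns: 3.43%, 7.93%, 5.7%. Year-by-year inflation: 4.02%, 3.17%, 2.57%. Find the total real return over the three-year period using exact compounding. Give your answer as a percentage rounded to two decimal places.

Nominal growth factor = 1.0343 × 1.0793 × 1.0570 = 1.179950
Price-level growth factor = 1.0402 × 1.0317 × 1.0257 = 1.100755
Real growth factor = 1.179950 / 1.100755 = 1.071946
Total real return = 1.071946 − 1 → 7.19%.

7.19%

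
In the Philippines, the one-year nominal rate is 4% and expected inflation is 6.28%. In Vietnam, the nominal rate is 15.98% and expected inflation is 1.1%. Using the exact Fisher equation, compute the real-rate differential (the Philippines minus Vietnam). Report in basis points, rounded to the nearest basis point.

The Philippines: (1 + 0.0400)/(1 + 0.0628) − 1 = -2.1453%
Vietnam: (1 + 0.1598)/(1 + 0.0110) − 1 = 14.7181%
Differential = -2.1453% − 14.7181% = -16.8634% → -1686 basis points.

-1686 basis points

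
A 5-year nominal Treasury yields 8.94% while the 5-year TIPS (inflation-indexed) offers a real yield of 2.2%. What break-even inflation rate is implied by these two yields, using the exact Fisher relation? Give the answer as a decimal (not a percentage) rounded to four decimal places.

(1 + π) = (1 + i)/(1 + r) = 1.08940 / 1.02200 = 1.065949
Break-even inflation = 1.065949 − 1 → 0.0659.

0.0659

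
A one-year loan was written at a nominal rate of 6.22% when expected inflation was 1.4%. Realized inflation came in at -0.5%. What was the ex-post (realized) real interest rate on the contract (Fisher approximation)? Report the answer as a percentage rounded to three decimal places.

6.720%

Ex-post: 6.22% − (-0.5%) = 6.720%
So the realized real rate is 6.720%.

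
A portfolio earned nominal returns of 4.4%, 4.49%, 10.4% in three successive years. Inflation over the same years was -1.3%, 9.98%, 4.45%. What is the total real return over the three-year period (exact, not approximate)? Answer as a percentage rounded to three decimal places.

6.220%

Compound the nominal returns: 1.0440 × 1.0449 × 1.1040 = 1.204327.
Compound inflation: 0.9870 × 1.0998 × 1.0445 = 1.133807.
Deflate: 1.204327 / 1.133807 = 1.062197.
Total real return = 1.062197 − 1 → 6.220%.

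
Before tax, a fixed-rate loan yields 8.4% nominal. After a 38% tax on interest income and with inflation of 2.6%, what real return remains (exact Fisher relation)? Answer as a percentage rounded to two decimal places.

After-tax nominal return = 8.4% × (1 − 0.38) = 5.2080%.
1 + r = 1.05208 / 1.02600 = 1.025419
After-tax real rate = 1.025419 − 1 → 2.54%.

2.54%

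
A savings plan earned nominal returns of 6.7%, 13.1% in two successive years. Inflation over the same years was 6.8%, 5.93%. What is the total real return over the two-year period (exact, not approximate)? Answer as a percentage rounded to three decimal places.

6.669%

Nominal growth factor = 1.0670 × 1.1310 = 1.206777
Price-level growth factor = 1.0680 × 1.0593 = 1.131332
Real growth factor = 1.206777 / 1.131332 = 1.066687
Total real return = 1.066687 − 1 → 6.669%.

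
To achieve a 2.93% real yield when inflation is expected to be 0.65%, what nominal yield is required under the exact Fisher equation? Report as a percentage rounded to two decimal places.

3.60%

(1 + i) = (1 + r)(1 + π) = 1.02930 × 1.00650 = 1.03599045
i = 1.03599045 − 1, so the required nominal rate is 3.60%.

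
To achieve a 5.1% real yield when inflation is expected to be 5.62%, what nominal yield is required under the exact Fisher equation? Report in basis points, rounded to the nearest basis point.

1101 basis points

(1 + i) = (1 + r)(1 + π) = 1.05100 × 1.05620 = 1.1100662
i = 1.1100662 − 1, so the required nominal rate is 1101 basis points.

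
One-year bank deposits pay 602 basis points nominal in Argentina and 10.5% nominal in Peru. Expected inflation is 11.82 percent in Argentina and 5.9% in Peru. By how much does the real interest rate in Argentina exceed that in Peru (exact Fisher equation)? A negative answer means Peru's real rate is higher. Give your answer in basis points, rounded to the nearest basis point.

-953 basis points

Argentina: (1 + 0.0602)/(1 + 0.1182) − 1 = -5.1869%
Peru: (1 + 0.1050)/(1 + 0.0590) − 1 = 4.3437%
Differential = -5.1869% − 4.3437% = -9.5306% → -953 basis points.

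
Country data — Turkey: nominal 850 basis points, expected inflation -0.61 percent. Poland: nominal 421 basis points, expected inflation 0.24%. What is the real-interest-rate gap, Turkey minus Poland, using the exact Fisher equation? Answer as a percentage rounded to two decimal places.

Turkey: (1 + 0.0850)/(1 − 0.0061) − 1 = 9.1659%
Poland: (1 + 0.0421)/(1 + 0.0024) − 1 = 3.9605%
Differential = 9.1659% − 3.9605% = 5.2054% → 5.21%.

5.21%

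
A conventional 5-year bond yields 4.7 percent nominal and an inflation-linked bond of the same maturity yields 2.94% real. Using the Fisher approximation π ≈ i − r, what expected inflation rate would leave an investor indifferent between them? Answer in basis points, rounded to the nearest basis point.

176 basis points

π ≈ i − r = 4.7% − 2.94% → 176 basis points.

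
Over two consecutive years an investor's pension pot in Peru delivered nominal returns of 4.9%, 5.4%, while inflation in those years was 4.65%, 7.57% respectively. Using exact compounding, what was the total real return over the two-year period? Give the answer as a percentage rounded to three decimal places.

-1.783%

Compound the nominal returns: 1.0490 × 1.0540 = 1.105646.
Compound inflation: 1.0465 × 1.0757 = 1.125720.
Deflate: 1.105646 / 1.125720 = 0.982168.
Total real return = 0.982168 − 1 → -1.783%.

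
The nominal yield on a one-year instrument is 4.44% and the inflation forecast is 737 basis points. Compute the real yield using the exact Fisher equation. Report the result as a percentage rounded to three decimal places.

1 + r = 1.04440 / 1.07370 = 0.972711
r = 0.972711 − 1 = -2.7289%, i.e. -2.729%.

-2.729%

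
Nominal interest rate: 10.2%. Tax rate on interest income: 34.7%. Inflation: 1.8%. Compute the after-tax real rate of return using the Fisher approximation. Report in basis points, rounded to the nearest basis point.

486 basis points

After-tax nominal return = 10.2% × (1 − 0.347) = 6.6606%.
r ≈ 6.6606% − 1.8% → 486 basis points.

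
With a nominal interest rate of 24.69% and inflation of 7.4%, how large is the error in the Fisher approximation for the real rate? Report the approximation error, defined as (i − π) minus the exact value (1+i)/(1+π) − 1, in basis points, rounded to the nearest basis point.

119 basis points

Approximate: r ≈ 24.690% − 7.400% = 17.2900%
Exact: (1 + 0.2469)/(1 + 0.0740) − 1 = 16.0987%
Error = 17.2900% − 16.0987% = 1.1913% → 119 basis points.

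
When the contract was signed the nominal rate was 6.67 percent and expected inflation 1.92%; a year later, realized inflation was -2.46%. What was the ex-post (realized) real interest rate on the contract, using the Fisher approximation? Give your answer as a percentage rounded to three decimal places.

Ex-post: 6.67% − (-2.46%) = 9.130%
So the realized real rate is 9.130%.

9.130%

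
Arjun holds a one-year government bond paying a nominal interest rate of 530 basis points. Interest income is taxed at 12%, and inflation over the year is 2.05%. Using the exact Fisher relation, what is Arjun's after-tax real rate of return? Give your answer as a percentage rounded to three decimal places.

2.561%

After-tax nominal return = 5.3% × (1 − 0.12) = 4.6640%.
1 + r = 1.04664 / 1.02050 = 1.0256149
After-tax real rate = 1.0256149 − 1 → 2.561%.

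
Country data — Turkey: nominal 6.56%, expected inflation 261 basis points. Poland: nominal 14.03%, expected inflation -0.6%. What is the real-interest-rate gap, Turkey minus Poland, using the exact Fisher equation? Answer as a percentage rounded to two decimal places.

-10.87%

Turkey: (1 + 0.0656)/(1 + 0.0261) − 1 = 3.8495%
Poland: (1 + 0.1403)/(1 − 0.0060) − 1 = 14.7183%
Differential = 3.8495% − 14.7183% = -10.8688% → -10.87%.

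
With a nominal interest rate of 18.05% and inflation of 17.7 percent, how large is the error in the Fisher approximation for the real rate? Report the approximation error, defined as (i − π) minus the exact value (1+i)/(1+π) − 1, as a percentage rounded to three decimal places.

0.053%

Approximate: r ≈ 18.050% − 17.700% = 0.3500%
Exact: (1 + 0.1805)/(1 + 0.1770) − 1 = 0.2974%
Error = 0.3500% − 0.2974% = 0.0526% → 0.053%.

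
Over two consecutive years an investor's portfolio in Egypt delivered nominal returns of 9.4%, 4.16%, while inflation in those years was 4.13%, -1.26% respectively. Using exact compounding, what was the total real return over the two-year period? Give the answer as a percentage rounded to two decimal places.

Compound the nominal returns: 1.0940 × 1.0416 = 1.139510.
Compound inflation: 1.0413 × 0.9874 = 1.028180.
Deflate: 1.139510 / 1.028180 = 1.108280.
Total real return = 1.108280 − 1 → 10.83%.

10.83%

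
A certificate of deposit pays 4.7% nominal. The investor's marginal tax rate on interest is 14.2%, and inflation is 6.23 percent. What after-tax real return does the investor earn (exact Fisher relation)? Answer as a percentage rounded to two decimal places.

-2.07%

After-tax nominal return = 4.7% × (1 − 0.142) = 4.0326%.
1 + r = 1.040326 / 1.06230 = 0.979315
After-tax real rate = 0.979315 − 1 → -2.07%.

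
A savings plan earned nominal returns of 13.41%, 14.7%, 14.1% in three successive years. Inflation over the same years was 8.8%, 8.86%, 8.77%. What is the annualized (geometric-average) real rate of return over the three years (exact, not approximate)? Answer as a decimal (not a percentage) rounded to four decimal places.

0.0483

Compound the nominal returns: 1.1341 × 1.1470 × 1.1410 = 1.48422729.
Compound inflation: 1.0880 × 1.0886 × 1.0877 = 1.28826840.
Deflate: 1.48422729 / 1.28826840 = 1.15211030.
Annualized real rate = 1.15211030^(1/3) − 1 = 4.8330% → 0.0483.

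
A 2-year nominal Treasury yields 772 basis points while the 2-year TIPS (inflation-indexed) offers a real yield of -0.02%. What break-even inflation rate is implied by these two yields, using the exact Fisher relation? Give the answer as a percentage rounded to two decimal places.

(1 + π) = (1 + i)/(1 + r) = 1.07720 / 0.99980 = 1.077415
Break-even inflation = 1.077415 − 1 → 7.74%.

7.74%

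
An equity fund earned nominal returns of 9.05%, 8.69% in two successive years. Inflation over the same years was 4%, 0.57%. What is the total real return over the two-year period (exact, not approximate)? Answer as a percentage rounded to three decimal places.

13.322%

Nominal growth factor = 1.0905 × 1.0869 = 1.185264
Price-level growth factor = 1.0400 × 1.0057 = 1.045928
Real growth factor = 1.185264 / 1.045928 = 1.133218
Total real return = 1.133218 − 1 → 13.322%.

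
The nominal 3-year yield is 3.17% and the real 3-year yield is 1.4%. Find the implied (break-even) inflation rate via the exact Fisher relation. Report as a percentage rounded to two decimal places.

1.75%

(1 + π) = (1 + i)/(1 + r) = 1.03170 / 1.01400 = 1.017456
Break-even inflation = 1.017456 − 1 → 1.75%.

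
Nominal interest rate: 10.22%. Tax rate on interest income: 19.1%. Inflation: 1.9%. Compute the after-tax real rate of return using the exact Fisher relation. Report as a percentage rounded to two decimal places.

After-tax nominal return = 10.22% × (1 − 0.191) = 8.26798%.
1 + r = 1.0826798 / 1.01900 = 1.062492
After-tax real rate = 1.062492 − 1 → 6.25%.

6.25%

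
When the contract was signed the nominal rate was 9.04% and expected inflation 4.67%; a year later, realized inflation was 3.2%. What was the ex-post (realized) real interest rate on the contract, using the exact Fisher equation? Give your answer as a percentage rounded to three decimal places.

5.659%

Ex-post: (1 + 0.0904)/(1 + 0.0320) − 1 = 5.6589%
So the realized real rate is 5.659%.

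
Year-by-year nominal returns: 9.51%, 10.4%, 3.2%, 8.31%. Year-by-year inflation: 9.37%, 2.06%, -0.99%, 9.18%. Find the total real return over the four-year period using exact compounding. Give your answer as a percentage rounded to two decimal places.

11.99%

Compound the nominal returns: 1.0951 × 1.1040 × 1.0320 × 1.0831 = 1.351360.
Compound inflation: 1.0937 × 1.0206 × 0.9901 × 1.0918 = 1.206635.
Deflate: 1.351360 / 1.206635 = 1.119941.
Total real return = 1.119941 − 1 → 11.99%.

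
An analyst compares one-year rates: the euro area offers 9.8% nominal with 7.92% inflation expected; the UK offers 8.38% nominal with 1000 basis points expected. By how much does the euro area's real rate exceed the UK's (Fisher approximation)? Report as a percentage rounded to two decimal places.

3.50%

The euro area: 9.8% − 7.92% = 1.880%
The UK: 8.38% − 10% = -1.620%
Differential = 3.500% → 3.50%.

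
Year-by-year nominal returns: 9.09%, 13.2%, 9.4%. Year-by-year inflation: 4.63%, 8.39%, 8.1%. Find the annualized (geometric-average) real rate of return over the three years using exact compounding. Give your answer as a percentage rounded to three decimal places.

Nominal growth factor = 1.0909 × 1.1320 × 1.0940 = 1.35097929
Price-level growth factor = 1.0463 × 1.0839 × 1.0810 = 1.22594542
Real growth factor = 1.35097929 / 1.22594542 = 1.10198975
Annualized real rate = 1.10198975^(1/3) − 1 = 3.2902% → 3.290%.

3.290%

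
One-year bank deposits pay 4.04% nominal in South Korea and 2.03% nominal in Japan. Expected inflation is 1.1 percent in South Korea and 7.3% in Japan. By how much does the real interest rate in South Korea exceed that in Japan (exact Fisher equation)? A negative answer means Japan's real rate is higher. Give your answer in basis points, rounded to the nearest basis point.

782 basis points

South Korea: (1 + 0.0404)/(1 + 0.0110) − 1 = 2.9080%
Japan: (1 + 0.0203)/(1 + 0.0730) − 1 = -4.9115%
Differential = 2.9080% − (-4.9115%) = 7.8195% → 782 basis points.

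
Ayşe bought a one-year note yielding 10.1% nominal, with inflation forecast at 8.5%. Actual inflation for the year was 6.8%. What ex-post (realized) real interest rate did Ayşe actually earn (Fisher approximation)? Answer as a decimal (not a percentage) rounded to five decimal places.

Ex-post: 10.1% − 6.8% = 3.300%
So the realized real rate is 0.03300.

0.03300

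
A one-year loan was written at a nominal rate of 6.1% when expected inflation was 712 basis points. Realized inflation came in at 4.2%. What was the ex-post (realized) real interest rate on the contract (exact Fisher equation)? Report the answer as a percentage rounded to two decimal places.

1.82%

Ex-post: (1 + 0.0610)/(1 + 0.0420) − 1 = 1.8234%
So the realized real rate is 1.82%.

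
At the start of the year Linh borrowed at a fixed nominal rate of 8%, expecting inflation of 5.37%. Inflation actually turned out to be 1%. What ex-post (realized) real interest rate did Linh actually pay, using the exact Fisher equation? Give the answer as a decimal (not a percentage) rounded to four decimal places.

Ex-post: (1 + 0.0800)/(1 + 0.0100) − 1 = 6.9307%
So the realized real rate is 0.0693.

0.0693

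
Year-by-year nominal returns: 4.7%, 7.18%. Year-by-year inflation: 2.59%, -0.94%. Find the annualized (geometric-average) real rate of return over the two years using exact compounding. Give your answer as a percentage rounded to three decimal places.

5.082%

Nominal growth factor = 1.0470 × 1.0718 = 1.12217460
Price-level growth factor = 1.0259 × 0.9906 = 1.01625654
Real growth factor = 1.12217460 / 1.01625654 = 1.10422374
Annualized real rate = 1.10422374^(1/2) − 1 = 5.0821% → 5.082%.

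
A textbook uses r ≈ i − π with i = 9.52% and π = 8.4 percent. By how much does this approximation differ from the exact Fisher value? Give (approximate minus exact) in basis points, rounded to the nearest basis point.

Approximate: r ≈ 9.520% − 8.400% = 1.1200%
Exact: (1 + 0.0952)/(1 + 0.0840) − 1 = 1.0332%
Error = 1.1200% − 1.0332% = 0.0868% → 9 basis points.

9 basis points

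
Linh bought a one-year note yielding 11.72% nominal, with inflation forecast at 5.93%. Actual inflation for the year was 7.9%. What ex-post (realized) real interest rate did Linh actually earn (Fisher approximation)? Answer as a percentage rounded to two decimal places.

3.82%

Ex-post: 11.72% − 7.9% = 3.820%
So the realized real rate is 3.82%.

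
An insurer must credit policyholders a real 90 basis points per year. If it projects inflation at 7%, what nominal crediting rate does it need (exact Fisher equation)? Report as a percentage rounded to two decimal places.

7.96%

(1 + i) = (1 + r)(1 + π) = 1.00900 × 1.07000 = 1.07963
i = 1.07963 − 1, so the required nominal rate is 7.96%.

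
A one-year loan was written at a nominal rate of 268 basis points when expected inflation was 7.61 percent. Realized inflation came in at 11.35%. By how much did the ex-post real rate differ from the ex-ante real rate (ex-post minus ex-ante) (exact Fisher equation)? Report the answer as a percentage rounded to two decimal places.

-3.20%

Ex-ante: (1 + 0.0268)/(1 + 0.0761) − 1 = -4.5814%
Ex-post: (1 + 0.0268)/(1 + 0.1135) − 1 = -7.7863%
Difference (ex-post − ex-ante) = -3.2049% → -3.20%.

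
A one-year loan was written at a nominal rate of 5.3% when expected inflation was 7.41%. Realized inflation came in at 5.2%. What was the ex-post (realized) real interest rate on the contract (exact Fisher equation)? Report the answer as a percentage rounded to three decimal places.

0.095%

Ex-post: (1 + 0.0530)/(1 + 0.0520) − 1 = 0.0951%
So the realized real rate is 0.095%.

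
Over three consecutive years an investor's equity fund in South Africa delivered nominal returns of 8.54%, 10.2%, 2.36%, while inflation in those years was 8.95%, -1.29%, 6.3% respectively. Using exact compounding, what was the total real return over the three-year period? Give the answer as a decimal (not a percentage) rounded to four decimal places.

0.0710

Compound the nominal returns: 1.0854 × 1.1020 × 1.0236 = 1.224339.
Compound inflation: 1.0895 × 0.9871 × 1.0630 = 1.143199.
Deflate: 1.224339 / 1.143199 = 1.070977.
Total real return = 1.070977 − 1 → 0.0710.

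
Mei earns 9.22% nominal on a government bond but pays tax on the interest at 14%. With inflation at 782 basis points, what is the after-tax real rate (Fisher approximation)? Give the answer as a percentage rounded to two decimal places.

After-tax nominal return = 9.22% × (1 − 0.14) = 7.9292%.
r ≈ 7.9292% − 7.82% → 0.11%.

0.11%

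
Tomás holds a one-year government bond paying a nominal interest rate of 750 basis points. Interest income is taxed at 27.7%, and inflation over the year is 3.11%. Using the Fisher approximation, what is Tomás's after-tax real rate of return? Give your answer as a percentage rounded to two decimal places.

After-tax nominal return = 7.5% × (1 − 0.277) = 5.4225%.
r ≈ 5.4225% − 3.11% → 2.31%.

2.31%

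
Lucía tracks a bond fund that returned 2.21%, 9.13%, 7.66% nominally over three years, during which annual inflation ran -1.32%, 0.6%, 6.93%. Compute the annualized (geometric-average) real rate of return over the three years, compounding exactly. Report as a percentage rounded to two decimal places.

Nominal growth factor = 1.0221 × 1.0913 × 1.0766 = 1.20085873
Price-level growth factor = 0.9868 × 1.0060 × 1.0693 = 1.06151635
Real growth factor = 1.20085873 / 1.06151635 = 1.13126729
Annualized real rate = 1.13126729^(1/3) − 1 = 4.1970% → 4.20%.

4.20%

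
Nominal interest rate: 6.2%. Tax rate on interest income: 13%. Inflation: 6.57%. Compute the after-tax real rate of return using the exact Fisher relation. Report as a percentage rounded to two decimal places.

After-tax nominal return = 6.2% × (1 − 0.13) = 5.3940%.
1 + r = 1.05394 / 1.06570 = 0.988965
After-tax real rate = 0.988965 − 1 → -1.10%.

-1.10%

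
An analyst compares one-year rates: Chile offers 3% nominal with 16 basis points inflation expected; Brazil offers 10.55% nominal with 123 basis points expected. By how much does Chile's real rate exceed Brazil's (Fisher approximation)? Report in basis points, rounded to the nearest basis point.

Chile: 3% − 0.16% = 2.840%
Brazil: 10.55% − 1.23% = 9.320%
Differential = -6.480% → -648 basis points.

-648 basis points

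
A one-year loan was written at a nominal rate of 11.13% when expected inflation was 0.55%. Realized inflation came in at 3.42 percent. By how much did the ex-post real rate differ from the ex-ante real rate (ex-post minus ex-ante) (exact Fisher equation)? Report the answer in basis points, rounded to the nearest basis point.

Ex-ante: (1 + 0.1113)/(1 + 0.0055) − 1 = 10.5221%
Ex-post: (1 + 0.1113)/(1 + 0.0342) − 1 = 7.4550%
Difference (ex-post − ex-ante) = -3.0671% → -307 basis points.

-307 basis points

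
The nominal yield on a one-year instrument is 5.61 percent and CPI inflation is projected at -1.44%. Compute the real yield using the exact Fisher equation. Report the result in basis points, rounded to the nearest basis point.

1 + r = 1.05610 / 0.98560 = 1.071530
r = 1.071530 − 1 = 7.1530%, i.e. 715 basis points.

715 basis points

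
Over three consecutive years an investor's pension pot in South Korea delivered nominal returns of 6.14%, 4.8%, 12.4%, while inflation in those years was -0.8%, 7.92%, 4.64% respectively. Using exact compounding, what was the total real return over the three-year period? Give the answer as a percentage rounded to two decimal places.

Nominal growth factor = 1.0614 × 1.0480 × 1.1240 = 1.250278
Price-level growth factor = 0.9920 × 1.0792 × 1.0464 = 1.120241
Real growth factor = 1.250278 / 1.120241 = 1.116080
Total real return = 1.116080 − 1 → 11.61%.

11.61%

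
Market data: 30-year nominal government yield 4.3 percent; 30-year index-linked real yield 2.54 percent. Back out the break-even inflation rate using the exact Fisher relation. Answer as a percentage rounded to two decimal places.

1.72%

(1 + π) = (1 + i)/(1 + r) = 1.04300 / 1.02540 = 1.017164
Break-even inflation = 1.017164 − 1 → 1.72%.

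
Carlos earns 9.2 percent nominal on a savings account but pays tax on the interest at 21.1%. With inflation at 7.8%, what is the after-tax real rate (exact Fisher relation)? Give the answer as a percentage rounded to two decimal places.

-0.50%

After-tax nominal return = 9.2% × (1 − 0.211) = 7.2588%.
1 + r = 1.072588 / 1.07800 = 0.994980
After-tax real rate = 0.994980 − 1 → -0.50%.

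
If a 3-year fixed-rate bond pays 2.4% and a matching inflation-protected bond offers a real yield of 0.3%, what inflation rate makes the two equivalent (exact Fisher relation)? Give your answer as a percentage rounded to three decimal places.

(1 + π) = (1 + i)/(1 + r) = 1.02400 / 1.00300 = 1.020937
Break-even inflation = 1.020937 − 1 → 2.094%.

2.094%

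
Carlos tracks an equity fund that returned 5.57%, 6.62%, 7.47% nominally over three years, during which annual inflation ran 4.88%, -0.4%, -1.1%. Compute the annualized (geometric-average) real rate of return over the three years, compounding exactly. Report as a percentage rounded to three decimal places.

Nominal growth factor = 1.0557 × 1.0662 × 1.0747 = 1.20966871
Price-level growth factor = 1.0488 × 0.9960 × 0.9890 = 1.03311415
Real growth factor = 1.20966871 / 1.03311415 = 1.17089551
Annualized real rate = 1.17089551^(1/3) − 1 = 5.3997% → 5.400%.

5.400%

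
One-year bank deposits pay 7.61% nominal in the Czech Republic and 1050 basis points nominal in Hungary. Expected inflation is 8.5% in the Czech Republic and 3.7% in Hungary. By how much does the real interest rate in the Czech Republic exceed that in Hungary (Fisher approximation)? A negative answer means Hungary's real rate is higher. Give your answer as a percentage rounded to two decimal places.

-7.69%

The Czech Republic: 7.61% − 8.5% = -0.890%
Hungary: 10.5% − 3.7% = 6.800%
Differential = -7.690% → -7.69%.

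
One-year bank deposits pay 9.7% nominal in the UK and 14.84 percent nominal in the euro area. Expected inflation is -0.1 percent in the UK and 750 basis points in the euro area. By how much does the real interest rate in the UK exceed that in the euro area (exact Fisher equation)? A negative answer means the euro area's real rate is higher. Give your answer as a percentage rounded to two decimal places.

2.98%

The UK: (1 + 0.0970)/(1 − 0.0010) − 1 = 9.8098%
The euro area: (1 + 0.1484)/(1 + 0.0750) − 1 = 6.8279%
Differential = 9.8098% − 6.8279% = 2.9819% → 2.98%.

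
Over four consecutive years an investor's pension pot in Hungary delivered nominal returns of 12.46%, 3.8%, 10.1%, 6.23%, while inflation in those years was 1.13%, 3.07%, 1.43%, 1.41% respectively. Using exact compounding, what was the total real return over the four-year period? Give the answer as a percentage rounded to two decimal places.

27.34%

Compound the nominal returns: 1.1246 × 1.0380 × 1.1010 × 1.0623 = 1.365306.
Compound inflation: 1.0113 × 1.0307 × 1.0143 × 1.0141 = 1.072160.
Deflate: 1.365306 / 1.072160 = 1.273416.
Total real return = 1.273416 − 1 → 27.34%.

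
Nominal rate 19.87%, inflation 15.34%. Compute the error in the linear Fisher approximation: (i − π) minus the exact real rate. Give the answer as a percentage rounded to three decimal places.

0.602%

Approximate: r ≈ 19.870% − 15.340% = 4.5300%
Exact: (1 + 0.1987)/(1 + 0.1534) − 1 = 3.92752%
Error = 4.5300% − 3.92752% = 0.60248% → 0.602%.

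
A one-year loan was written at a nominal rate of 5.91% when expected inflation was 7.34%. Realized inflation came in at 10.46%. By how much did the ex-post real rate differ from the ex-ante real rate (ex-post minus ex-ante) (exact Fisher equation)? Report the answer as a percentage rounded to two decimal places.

-2.79%

Ex-ante: (1 + 0.0591)/(1 + 0.0734) − 1 = -1.3322%
Ex-post: (1 + 0.0591)/(1 + 0.1046) − 1 = -4.1191%
Difference (ex-post − ex-ante) = -2.7869% → -2.79%.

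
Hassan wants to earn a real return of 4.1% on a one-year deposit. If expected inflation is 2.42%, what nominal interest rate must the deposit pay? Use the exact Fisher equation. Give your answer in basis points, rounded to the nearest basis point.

(1 + i) = (1 + r)(1 + π) = 1.04100 × 1.02420 = 1.0661922
i = 1.0661922 − 1, so the required nominal rate is 662 basis points.

662 basis points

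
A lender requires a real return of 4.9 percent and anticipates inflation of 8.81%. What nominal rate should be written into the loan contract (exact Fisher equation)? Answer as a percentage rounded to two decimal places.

(1 + i) = (1 + r)(1 + π) = 1.04900 × 1.08810 = 1.1414169
i = 1.1414169 − 1, so the required nominal rate is 14.14%.

14.14%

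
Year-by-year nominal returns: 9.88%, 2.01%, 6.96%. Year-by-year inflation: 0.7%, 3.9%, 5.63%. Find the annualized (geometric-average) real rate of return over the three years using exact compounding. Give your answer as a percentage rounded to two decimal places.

Compound the nominal returns: 1.0988 × 1.0201 × 1.0696 = 1.19889954.
Compound inflation: 1.0070 × 1.0390 × 1.0563 = 1.10517817.
Deflate: 1.19889954 / 1.10517817 = 1.08480204.
Annualized real rate = 1.08480204^(1/3) − 1 = 2.7504% → 2.75%.

2.75%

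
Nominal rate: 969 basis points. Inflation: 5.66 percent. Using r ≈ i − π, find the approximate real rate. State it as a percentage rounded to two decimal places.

4.03%

r ≈ i − π = 9.69% − 5.66% = 4.03%.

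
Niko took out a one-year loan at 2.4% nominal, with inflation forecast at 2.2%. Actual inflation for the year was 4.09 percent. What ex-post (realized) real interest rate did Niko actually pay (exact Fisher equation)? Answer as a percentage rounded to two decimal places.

-1.62%

Ex-post: (1 + 0.0240)/(1 + 0.0409) − 1 = -1.6236%
So the realized real rate is -1.62%.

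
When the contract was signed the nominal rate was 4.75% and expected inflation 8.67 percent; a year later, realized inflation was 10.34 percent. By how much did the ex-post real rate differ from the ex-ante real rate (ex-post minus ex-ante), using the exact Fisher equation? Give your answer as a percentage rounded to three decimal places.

-1.459%

Ex-ante: (1 + 0.0475)/(1 + 0.0867) − 1 = -3.6073%
Ex-post: (1 + 0.0475)/(1 + 0.1034) − 1 = -5.0662%
Difference (ex-post − ex-ante) = -1.4589% → -1.459%.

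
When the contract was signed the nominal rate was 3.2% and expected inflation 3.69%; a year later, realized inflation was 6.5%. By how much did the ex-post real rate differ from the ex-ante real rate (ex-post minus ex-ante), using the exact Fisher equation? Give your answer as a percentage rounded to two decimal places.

-2.63%

Ex-ante: (1 + 0.0320)/(1 + 0.0369) − 1 = -0.4726%
Ex-post: (1 + 0.0320)/(1 + 0.0650) − 1 = -3.0986%
Difference (ex-post − ex-ante) = -2.6260% → -2.63%.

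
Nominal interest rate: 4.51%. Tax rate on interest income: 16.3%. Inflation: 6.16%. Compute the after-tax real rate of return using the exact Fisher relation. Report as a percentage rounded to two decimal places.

-2.25%

After-tax nominal return = 4.51% × (1 − 0.163) = 3.77487%.
1 + r = 1.0377487 / 1.06160 = 0.977533
After-tax real rate = 0.977533 − 1 → -2.25%.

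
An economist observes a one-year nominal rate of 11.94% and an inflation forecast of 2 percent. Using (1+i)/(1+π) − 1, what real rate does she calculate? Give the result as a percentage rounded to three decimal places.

9.745%

By the Fisher identity, 1 + r = (1 + i)/(1 + π).
1 + r = 1.11940 / 1.02000 = 1.097451
r = 1.097451 − 1 = 9.7451%, i.e. 9.745%.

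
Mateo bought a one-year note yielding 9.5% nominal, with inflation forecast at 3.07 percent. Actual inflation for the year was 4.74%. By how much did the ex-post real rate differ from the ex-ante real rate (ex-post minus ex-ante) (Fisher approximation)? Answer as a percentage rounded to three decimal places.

Ex-ante: 9.5% − 3.07% = 6.430%
Ex-post: 9.5% − 4.74% = 4.760%
Difference (ex-post − ex-ante) = -1.6700% → -1.670%.

-1.670%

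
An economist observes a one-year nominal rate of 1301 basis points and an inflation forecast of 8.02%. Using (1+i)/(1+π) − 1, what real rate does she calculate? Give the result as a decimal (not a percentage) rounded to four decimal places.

By the Fisher identity, 1 + r = (1 + i)/(1 + π).
1 + r = 1.13010 / 1.08020 = 1.046195
r = 1.046195 − 1 = 4.6195%, i.e. 0.0462.

0.0462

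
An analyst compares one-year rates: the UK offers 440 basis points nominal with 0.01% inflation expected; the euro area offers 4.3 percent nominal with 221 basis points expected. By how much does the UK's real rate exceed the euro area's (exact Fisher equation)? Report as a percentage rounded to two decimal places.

The UK: (1 + 0.0440)/(1 + 0.0001) − 1 = 4.3896%
The euro area: (1 + 0.0430)/(1 + 0.0221) − 1 = 2.0448%
Differential = 4.3896% − 2.0448% = 2.3448% → 2.34%.

2.34%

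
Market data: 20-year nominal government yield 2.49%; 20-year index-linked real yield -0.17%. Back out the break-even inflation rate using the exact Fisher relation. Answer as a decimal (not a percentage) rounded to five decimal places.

(1 + π) = (1 + i)/(1 + r) = 1.02490 / 0.99830 = 1.0266453
Break-even inflation = 1.0266453 − 1 → 0.02665.

0.02665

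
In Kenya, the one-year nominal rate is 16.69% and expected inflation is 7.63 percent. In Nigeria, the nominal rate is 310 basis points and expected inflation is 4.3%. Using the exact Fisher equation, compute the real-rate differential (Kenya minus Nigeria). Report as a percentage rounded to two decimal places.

9.57%

Kenya: (1 + 0.1669)/(1 + 0.0763) − 1 = 8.4177%
Nigeria: (1 + 0.0310)/(1 + 0.0430) − 1 = -1.1505%
Differential = 8.4177% − (-1.1505%) = 9.5683% → 9.57%.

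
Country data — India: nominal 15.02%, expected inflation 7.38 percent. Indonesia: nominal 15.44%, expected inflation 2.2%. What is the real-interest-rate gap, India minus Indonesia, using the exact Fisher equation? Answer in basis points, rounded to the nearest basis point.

India: (1 + 0.1502)/(1 + 0.0738) − 1 = 7.1149%
Indonesia: (1 + 0.1544)/(1 + 0.0220) − 1 = 12.9550%
Differential = 7.1149% − 12.9550% = -5.8401% → -584 basis points.

-584 basis points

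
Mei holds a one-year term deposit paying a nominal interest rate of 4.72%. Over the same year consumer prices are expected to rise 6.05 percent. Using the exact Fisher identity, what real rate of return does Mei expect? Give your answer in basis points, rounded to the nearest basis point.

1 + r = 1.04720 / 1.06050 = 0.987459
r = 0.987459 − 1 = -1.2541%, i.e. -125 basis points.

-125 basis points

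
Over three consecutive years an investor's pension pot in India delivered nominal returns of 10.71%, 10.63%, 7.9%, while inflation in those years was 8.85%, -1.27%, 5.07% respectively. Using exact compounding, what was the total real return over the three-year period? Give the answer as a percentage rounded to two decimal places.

Compound the nominal returns: 1.1071 × 1.1063 × 1.0790 = 1.321543.
Compound inflation: 1.0885 × 0.9873 × 1.0507 = 1.129162.
Deflate: 1.321543 / 1.129162 = 1.170375.
Total real return = 1.170375 − 1 → 17.04%.

17.04%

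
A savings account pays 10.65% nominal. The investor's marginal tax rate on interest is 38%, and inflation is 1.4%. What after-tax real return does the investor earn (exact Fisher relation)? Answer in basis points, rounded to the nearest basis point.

After-tax nominal return = 10.65% × (1 − 0.38) = 6.6030%.
1 + r = 1.06603 / 1.01400 = 1.051312
After-tax real rate = 1.051312 − 1 → 513 basis points.

513 basis points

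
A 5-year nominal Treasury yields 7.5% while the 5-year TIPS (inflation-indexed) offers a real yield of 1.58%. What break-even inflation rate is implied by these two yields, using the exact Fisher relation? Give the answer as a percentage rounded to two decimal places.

(1 + π) = (1 + i)/(1 + r) = 1.07500 / 1.01580 = 1.058279
Break-even inflation = 1.058279 − 1 → 5.83%.

5.83%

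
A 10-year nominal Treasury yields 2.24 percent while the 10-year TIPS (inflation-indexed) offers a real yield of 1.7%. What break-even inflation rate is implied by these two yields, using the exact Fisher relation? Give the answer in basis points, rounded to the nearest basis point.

(1 + π) = (1 + i)/(1 + r) = 1.02240 / 1.01700 = 1.005310
Break-even inflation = 1.005310 − 1 → 53 basis points.

53 basis points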